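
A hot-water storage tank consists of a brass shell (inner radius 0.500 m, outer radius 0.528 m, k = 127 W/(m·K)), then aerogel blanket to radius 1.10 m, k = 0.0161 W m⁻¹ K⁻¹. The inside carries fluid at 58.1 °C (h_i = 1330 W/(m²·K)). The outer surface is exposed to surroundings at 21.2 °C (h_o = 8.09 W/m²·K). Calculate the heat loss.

Q = 7.57 W

Resistance network (inner→outer):
  R_conv,in = 1/(4πr²h) = 1/(4π·0.500²·1330) = 2.393×10^-4 K/W
  R_brass = (1/0.500 − 1/0.528)/(4πk) = 0.1061/(4π·127) = 6.646×10^-5 K/W
  R_aerogel blanket = (1/0.528 − 1/1.10)/(4πk) = 0.9848/(4π·0.0161) = 4.868 K/W
  R_conv,out = 1/(4πr²h) = 1/(4π·1.10²·8.09) = 0.008129 K/W
ΣR = 2.393×10^-4 + 6.646×10^-5 + 4.868 + 0.008129 = 4.876 K/W
Q = ΔT/ΣR = (58.1 °C − 21.2 °C)/4.876 = 7.57 W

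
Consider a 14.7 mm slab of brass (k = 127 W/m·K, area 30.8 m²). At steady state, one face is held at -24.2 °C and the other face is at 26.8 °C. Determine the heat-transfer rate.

Q = 1.36×10^7 W

Q = kA·ΔT/L = 127 × 30.8 × |-24.2 °C − 26.8 °C| / 0.0147 = 1.36×10^7 W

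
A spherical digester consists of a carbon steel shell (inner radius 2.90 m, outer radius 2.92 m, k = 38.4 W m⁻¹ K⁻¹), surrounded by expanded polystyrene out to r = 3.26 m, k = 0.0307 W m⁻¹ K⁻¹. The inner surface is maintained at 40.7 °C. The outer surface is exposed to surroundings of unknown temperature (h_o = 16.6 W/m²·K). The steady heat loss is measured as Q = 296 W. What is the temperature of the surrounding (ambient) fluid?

T_out = 13.2 °C

Sum the resistances:
  R_carbon steel = (1/2.90 − 1/2.92)/(4πk) = 0.002362/(4π·38.4) = 4.894×10^-6 K/W
  R_expanded polystyrene = (1/2.92 − 1/3.26)/(4πk) = 0.03572/(4π·0.0307) = 0.09258 K/W
  R_conv,out = 1/(4πr²h) = 1/(4π·3.26²·16.6) = 4.511×10^-4 K/W
ΣR = 0.09304 K/W
ΔT = Q·ΣR = 296 × 0.09304 = 27.54 K
Heat flows outward, so T_out = T_in − ΔT = 40.7 − 27.54 = 13.2 °C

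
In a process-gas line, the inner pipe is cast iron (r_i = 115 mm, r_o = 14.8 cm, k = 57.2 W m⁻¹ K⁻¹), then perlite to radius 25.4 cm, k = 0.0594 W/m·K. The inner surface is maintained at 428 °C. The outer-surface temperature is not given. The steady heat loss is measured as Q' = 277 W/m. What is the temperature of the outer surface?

Sum the resistances:
  R'_cast iron = ln(0.148/0.115)/(2πk) = 0.2523/(2π·57.2) = 7.020×10^-4 m·K/W
  R'_perlite = ln(0.254/0.148)/(2πk) = 0.5401/(2π·0.0594) = 1.447 m·K/W
ΣR = 1.448 m·K/W
ΔT = Q'·ΣR = 277 × 1.448 = 401.1 K
Heat flows outward, so T_out = T_in − ΔT = 428 − 401.1 = 26.9 °C

T_out = 26.9 °C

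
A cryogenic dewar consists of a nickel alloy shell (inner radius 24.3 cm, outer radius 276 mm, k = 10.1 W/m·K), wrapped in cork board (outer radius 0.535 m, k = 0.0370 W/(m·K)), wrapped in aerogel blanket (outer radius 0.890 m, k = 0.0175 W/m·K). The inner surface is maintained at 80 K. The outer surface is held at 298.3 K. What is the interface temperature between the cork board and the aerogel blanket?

T = 195.0 K

Resistance network (inner→outer):
  R_nickel alloy = (1/0.243 − 1/0.276)/(4πk) = 0.4920/(4π·10.1) = 0.003877 K/W
  R_cork board = (1/0.276 − 1/0.535)/(4πk) = 1.754/(4π·0.0370) = 3.772 K/W
  R_aerogel blanket = (1/0.535 − 1/0.890)/(4πk) = 0.7456/(4π·0.0175) = 3.390 K/W
ΣR = 0.003877 + 3.772 + 3.390 = 7.166 K/W
Q = ΔT/ΣR = (80 K − 298.3 K)/7.166 = -30.46 W
From the inner boundary to the cork board/aerogel blanket interface, ΣR_partial = 3.776 K/W.
T_interface = T_in − Q·ΣR_partial = 80 K − (-30.46)(3.776) = 195.0 K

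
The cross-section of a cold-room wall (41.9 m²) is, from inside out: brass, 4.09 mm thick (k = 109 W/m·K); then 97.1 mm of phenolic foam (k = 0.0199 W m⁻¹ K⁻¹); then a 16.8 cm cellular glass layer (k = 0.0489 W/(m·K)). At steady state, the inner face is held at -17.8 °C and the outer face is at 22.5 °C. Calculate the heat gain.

Q = 203 W

Treat each layer as a resistance in series:
  R_brass = L/(kA) = 0.00409/(109·41.9) = 8.955×10^-7 K/W
  R_phenolic foam = L/(kA) = 0.0971/(0.0199·41.9) = 0.1165 K/W
  R_cellular glass = L/(kA) = 0.168/(0.0489·41.9) = 0.08199 K/W
ΣR = 8.955×10^-7 + 0.1165 + 0.08199 = 0.1985 K/W
Q = ΔT/ΣR = (-17.8 °C − 22.5 °C)/0.1985 = -203 W
(Negative Q ⇒ heat flows inward; heat gain = 203 W.)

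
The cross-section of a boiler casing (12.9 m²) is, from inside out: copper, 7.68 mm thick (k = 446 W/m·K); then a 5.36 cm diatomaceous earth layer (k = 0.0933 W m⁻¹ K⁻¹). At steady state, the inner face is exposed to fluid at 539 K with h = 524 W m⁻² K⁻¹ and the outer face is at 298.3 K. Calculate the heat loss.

Series thermal resistances, inner to outer:
  R_conv,in = 1/(hA) = 1/(524·12.9) = 1.479×10^-4 K/W
  R_copper = L/(kA) = 0.00768/(446·12.9) = 1.335×10^-6 K/W
  R_diatomaceous earth = L/(kA) = 0.0536/(0.0933·12.9) = 0.04453 K/W
ΣR = 1.479×10^-4 + 1.335×10^-6 + 0.04453 = 0.04468 K/W
Q = ΔT/ΣR = (539 K − 298.3 K)/0.04468 = 5390 W

Q = 5.39 kW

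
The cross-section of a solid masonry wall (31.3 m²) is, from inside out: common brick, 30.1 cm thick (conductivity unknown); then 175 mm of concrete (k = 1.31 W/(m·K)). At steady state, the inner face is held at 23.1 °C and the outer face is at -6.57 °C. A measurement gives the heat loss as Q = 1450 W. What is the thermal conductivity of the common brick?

ΣR = ΔT/Q = |23.1 − -6.57|/1450 = 0.02046 K/W
Known resistances:
  R_concrete = L/(kA) = 0.175/(1.31·31.3) = 0.004268 K/W
R_common brick = ΣR − ΣR_known = 0.02046 − 0.004268 = 0.01619 K/W
L/(kA) = 0.01619 ⇒ k = 0.301/(0.01619·31.3) = 0.594 W/m·K

k = 0.594 W/m·K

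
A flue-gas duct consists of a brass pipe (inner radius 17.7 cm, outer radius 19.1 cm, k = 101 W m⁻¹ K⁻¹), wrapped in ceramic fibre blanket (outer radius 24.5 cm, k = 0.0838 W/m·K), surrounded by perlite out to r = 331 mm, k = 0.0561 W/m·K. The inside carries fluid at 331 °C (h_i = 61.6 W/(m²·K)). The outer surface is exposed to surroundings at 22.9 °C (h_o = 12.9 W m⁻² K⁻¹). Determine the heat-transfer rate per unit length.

Series thermal resistances, inner to outer:
  R'_conv,in = 1/(2πr h) = 1/(2π·0.177·61.6) = 0.01460 m·K/W
  R'_brass = ln(0.191/0.177)/(2πk) = 0.07612/(2π·101) = 1.200×10^-4 m·K/W
  R'_ceramic fibre blanket = ln(0.245/0.191)/(2πk) = 0.2490/(2π·0.0838) = 0.4729 m·K/W
  R'_perlite = ln(0.331/0.245)/(2πk) = 0.3009/(2π·0.0561) = 0.8535 m·K/W
  R'_conv,out = 1/(2πr h) = 1/(2π·0.331·12.9) = 0.03727 m·K/W
ΣR = 0.01460 + 1.200×10^-4 + 0.4729 + 0.8535 + 0.03727 = 1.378 m·K/W
Q' = ΔT/ΣR = (331 °C − 22.9 °C)/1.378 = 224 W/m

Q' = 224 W/m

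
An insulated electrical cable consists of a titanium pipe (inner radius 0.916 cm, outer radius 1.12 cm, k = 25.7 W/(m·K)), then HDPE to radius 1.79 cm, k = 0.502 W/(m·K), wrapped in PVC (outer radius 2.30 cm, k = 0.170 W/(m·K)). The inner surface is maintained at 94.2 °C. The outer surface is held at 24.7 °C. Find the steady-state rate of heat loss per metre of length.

Q' = 181 W/m

Treat each layer as a resistance in series:
  R'_titanium = ln(0.0112/0.00916)/(2πk) = 0.2011/(2π·25.7) = 0.001245 m·K/W
  R'_HDPE = ln(0.0179/0.0112)/(2πk) = 0.4689/(2π·0.502) = 0.1487 m·K/W
  R'_PVC = ln(0.0230/0.0179)/(2πk) = 0.2507/(2π·0.170) = 0.2347 m·K/W
ΣR = 0.001245 + 0.1487 + 0.2347 = 0.3846 m·K/W
Q' = ΔT/ΣR = (94.2 °C − 24.7 °C)/0.3846 = 181 W/m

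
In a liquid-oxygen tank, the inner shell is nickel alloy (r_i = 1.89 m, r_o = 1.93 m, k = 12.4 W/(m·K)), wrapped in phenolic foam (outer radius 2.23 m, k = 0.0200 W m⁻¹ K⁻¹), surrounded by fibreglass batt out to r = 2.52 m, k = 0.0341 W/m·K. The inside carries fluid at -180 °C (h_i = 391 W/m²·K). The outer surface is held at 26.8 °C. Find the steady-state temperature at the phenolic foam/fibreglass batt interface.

T = -35.8 °C

Series thermal resistances, inner to outer:
  R_conv,in = 1/(4πr²h) = 1/(4π·1.89²·391) = 5.698×10^-5 K/W
  R_nickel alloy = (1/1.89 − 1/1.93)/(4πk) = 0.01097/(4π·12.4) = 7.037×10^-5 K/W
  R_phenolic foam = (1/1.93 − 1/2.23)/(4πk) = 0.06970/(4π·0.0200) = 0.2773 K/W
  R_fibreglass batt = (1/2.23 − 1/2.52)/(4πk) = 0.05161/(4π·0.0341) = 0.1204 K/W
ΣR = 5.698×10^-5 + 7.037×10^-5 + 0.2773 + 0.1204 = 0.3978 K/W
Q = ΔT/ΣR = (-180 °C − 26.8 °C)/0.3978 = -519.9 W
From the inner boundary to the phenolic foam/fibreglass batt interface, ΣR_partial = 0.2774 K/W.
T_interface = T_in − Q·ΣR_partial = -180 °C − (-519.9)(0.2774) = -35.8 °C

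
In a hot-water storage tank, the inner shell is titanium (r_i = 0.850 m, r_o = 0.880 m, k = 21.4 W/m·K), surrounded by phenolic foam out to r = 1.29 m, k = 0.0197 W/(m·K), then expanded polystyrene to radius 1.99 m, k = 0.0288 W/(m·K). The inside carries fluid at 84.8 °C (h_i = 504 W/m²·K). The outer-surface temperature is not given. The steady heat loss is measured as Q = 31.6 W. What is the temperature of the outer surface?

Sum the resistances:
  R_conv,in = 1/(4πr²h) = 1/(4π·0.850²·504) = 2.185×10^-4 K/W
  R_titanium = (1/0.850 − 1/0.880)/(4πk) = 0.04011/(4π·21.4) = 1.491×10^-4 K/W
  R_phenolic foam = (1/0.880 − 1/1.29)/(4πk) = 0.3612/(4π·0.0197) = 1.459 K/W
  R_expanded polystyrene = (1/1.29 − 1/1.99)/(4πk) = 0.2727/(4π·0.0288) = 0.7534 K/W
ΣR = 2.213 K/W
ΔT = Q·ΣR = 31.6 × 2.213 = 69.93 K
Heat flows outward, so T_out = T_in − ΔT = 84.8 − 69.93 = 14.9 °C

T_out = 14.9 °C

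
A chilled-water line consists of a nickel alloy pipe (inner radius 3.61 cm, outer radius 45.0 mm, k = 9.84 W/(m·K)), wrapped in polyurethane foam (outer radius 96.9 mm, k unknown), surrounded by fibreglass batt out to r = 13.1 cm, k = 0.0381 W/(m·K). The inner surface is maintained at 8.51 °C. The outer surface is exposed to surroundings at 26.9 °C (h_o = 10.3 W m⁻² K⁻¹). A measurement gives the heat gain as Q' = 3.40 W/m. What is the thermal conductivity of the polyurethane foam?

ΣR = ΔT/Q' = |8.51 − 26.9|/3.40 = 5.409 m·K/W
Known resistances:
  R'_nickel alloy = ln(0.0450/0.0361)/(2πk) = 0.2204/(2π·9.84) = 0.003564 m·K/W
  R'_fibreglass batt = ln(0.131/0.0969)/(2πk) = 0.3015/(2π·0.0381) = 1.260 m·K/W
  R'_conv,out = 1/(2πr h) = 1/(2π·0.131·10.3) = 0.1180 m·K/W
R_polyurethane foam = ΣR − ΣR_known = 5.409 − 1.382 = 4.027 m·K/W
ln(r₂/r₁)/(2πk) = 4.027 ⇒ k = 0.7670/(2π·4.027) = 0.0303 W/m·K

k = 0.0303 W/m·K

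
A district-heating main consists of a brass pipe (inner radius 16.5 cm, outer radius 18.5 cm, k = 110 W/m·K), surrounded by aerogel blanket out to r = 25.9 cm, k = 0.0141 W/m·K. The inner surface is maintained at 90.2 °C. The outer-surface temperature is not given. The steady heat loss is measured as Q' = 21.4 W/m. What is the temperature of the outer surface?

Sum the resistances:
  R'_brass = ln(0.185/0.165)/(2πk) = 0.1144/(2π·110) = 1.655×10^-4 m·K/W
  R'_aerogel blanket = ln(0.259/0.185)/(2πk) = 0.3365/(2π·0.0141) = 3.798 m·K/W
ΣR = 3.798 m·K/W
ΔT = Q'·ΣR = 21.4 × 3.798 = 81.28 K
Heat flows outward, so T_out = T_in − ΔT = 90.2 − 81.28 = 8.92 °C

T_out = 8.92 °C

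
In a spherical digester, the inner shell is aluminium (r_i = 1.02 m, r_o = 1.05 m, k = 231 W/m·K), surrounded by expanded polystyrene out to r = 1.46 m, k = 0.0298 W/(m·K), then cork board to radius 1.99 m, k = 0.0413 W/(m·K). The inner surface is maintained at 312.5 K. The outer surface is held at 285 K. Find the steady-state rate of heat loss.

Resistance network (inner→outer):
  R_aluminium = (1/1.02 − 1/1.05)/(4πk) = 0.02801/(4π·231) = 9.650×10^-6 K/W
  R_expanded polystyrene = (1/1.05 − 1/1.46)/(4πk) = 0.2674/(4π·0.0298) = 0.7142 K/W
  R_cork board = (1/1.46 − 1/1.99)/(4πk) = 0.1824/(4π·0.0413) = 0.3515 K/W
ΣR = 9.650×10^-6 + 0.7142 + 0.3515 = 1.066 K/W
Q = ΔT/ΣR = (312.5 K − 285 K)/1.066 = 25.8 W

Q = 25.8 W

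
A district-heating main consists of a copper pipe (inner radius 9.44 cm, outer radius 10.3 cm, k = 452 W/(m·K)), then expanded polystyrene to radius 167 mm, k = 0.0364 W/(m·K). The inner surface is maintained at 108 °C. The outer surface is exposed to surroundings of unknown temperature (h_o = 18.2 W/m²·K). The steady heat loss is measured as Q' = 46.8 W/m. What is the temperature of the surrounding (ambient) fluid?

T_out = 6.7 °C

Sum the resistances:
  R'_copper = ln(0.103/0.0944)/(2πk) = 0.08719/(2π·452) = 3.070×10^-5 m·K/W
  R'_expanded polystyrene = ln(0.167/0.103)/(2πk) = 0.4833/(2π·0.0364) = 2.113 m·K/W
  R'_conv,out = 1/(2πr h) = 1/(2π·0.167·18.2) = 0.05236 m·K/W
ΣR = 2.165 m·K/W
ΔT = Q'·ΣR = 46.8 × 2.165 = 101.3 K
Heat flows outward, so T_out = T_in − ΔT = 108 − 101.3 = 6.7 °C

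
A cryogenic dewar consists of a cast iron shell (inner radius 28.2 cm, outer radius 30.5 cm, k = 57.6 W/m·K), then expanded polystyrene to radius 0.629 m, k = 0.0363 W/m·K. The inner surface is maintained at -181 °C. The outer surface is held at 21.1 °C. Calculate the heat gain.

Q = 54.6 W

Series thermal resistances, inner to outer:
  R_cast iron = (1/0.282 − 1/0.305)/(4πk) = 0.2674/(4π·57.6) = 3.694×10^-4 K/W
  R_expanded polystyrene = (1/0.305 − 1/0.629)/(4πk) = 1.689/(4π·0.0363) = 3.702 K/W
ΣR = 3.694×10^-4 + 3.702 = 3.702 K/W
Q = ΔT/ΣR = (-181 °C − 21.1 °C)/3.702 = -54.6 W
(Negative Q ⇒ heat flows inward; heat gain = 54.6 W.)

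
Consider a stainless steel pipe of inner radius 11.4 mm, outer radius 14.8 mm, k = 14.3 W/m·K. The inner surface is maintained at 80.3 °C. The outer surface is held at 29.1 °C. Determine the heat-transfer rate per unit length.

Q' = 2πk·ΔT/ln(r₂/r₁) = 2π × 14.3 × 51.2 / ln(0.0148/0.0114) = 17600 W/m

Q' = 17.6 kW/m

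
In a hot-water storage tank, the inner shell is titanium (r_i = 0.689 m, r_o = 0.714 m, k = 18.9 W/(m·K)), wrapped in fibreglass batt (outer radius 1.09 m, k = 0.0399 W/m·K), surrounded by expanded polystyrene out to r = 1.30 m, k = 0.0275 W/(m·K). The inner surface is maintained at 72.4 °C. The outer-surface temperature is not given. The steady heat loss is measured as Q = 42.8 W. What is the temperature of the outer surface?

T_out = 12.8 °C

Series resistances:
  R_titanium = (1/0.689 − 1/0.714)/(4πk) = 0.05082/(4π·18.9) = 2.140×10^-4 K/W
  R_fibreglass batt = (1/0.714 − 1/1.09)/(4πk) = 0.4831/(4π·0.0399) = 0.9636 K/W
  R_expanded polystyrene = (1/1.09 − 1/1.30)/(4πk) = 0.1482/(4π·0.0275) = 0.4289 K/W
ΣR = 1.393 K/W
ΔT = Q·ΣR = 42.8 × 1.393 = 59.62 K
Heat flows outward, so T_out = T_in − ΔT = 72.4 − 59.62 = 12.8 °C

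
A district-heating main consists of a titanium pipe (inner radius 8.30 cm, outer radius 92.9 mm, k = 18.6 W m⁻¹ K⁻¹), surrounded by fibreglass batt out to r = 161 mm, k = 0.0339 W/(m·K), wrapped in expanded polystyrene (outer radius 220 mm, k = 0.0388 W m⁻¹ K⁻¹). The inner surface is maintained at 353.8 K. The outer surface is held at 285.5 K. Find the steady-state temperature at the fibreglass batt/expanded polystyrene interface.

Resistance network (inner→outer):
  R'_titanium = ln(0.0929/0.0830)/(2πk) = 0.1127/(2π·18.6) = 9.642×10^-4 m·K/W
  R'_fibreglass batt = ln(0.161/0.0929)/(2πk) = 0.5499/(2π·0.0339) = 2.582 m·K/W
  R'_expanded polystyrene = ln(0.220/0.161)/(2πk) = 0.3122/(2π·0.0388) = 1.281 m·K/W
ΣR = 9.642×10^-4 + 2.582 + 1.281 = 3.864 m·K/W
Q' = ΔT/ΣR = (353.8 K − 285.5 K)/3.864 = 17.68 W/m
From the inner boundary to the fibreglass batt/expanded polystyrene interface, ΣR_partial = 2.583 m·K/W.
T_interface = T_in − Q'·ΣR_partial = 353.8 K − (17.68)(2.583) = 308.1 K

T = 308.1 K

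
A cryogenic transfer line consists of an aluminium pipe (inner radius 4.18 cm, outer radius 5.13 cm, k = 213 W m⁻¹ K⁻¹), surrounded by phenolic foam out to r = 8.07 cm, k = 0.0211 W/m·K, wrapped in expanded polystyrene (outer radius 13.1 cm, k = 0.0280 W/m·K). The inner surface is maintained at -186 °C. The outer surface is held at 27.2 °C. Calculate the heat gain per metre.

Series thermal resistances, inner to outer:
  R'_aluminium = ln(0.0513/0.0418)/(2πk) = 0.2048/(2π·213) = 1.530×10^-4 m·K/W
  R'_phenolic foam = ln(0.0807/0.0513)/(2πk) = 0.4530/(2π·0.0211) = 3.417 m·K/W
  R'_expanded polystyrene = ln(0.131/0.0807)/(2πk) = 0.4845/(2π·0.0280) = 2.754 m·K/W
ΣR = 1.530×10^-4 + 3.417 + 2.754 = 6.171 m·K/W
Q' = ΔT/ΣR = (-186 °C − 27.2 °C)/6.171 = -34.5 W/m
(Negative Q' ⇒ heat flows inward; heat gain = 34.5 W/m.)

Q' = 34.5 W/m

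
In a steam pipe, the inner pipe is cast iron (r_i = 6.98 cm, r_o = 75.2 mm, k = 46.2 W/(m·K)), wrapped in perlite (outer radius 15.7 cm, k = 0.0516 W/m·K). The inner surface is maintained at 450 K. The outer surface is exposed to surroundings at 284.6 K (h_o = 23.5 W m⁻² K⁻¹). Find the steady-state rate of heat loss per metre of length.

Resistance network (inner→outer):
  R'_cast iron = ln(0.0752/0.0698)/(2πk) = 0.07452/(2π·46.2) = 2.567×10^-4 m·K/W
  R'_perlite = ln(0.157/0.0752)/(2πk) = 0.7361/(2π·0.0516) = 2.270 m·K/W
  R'_conv,out = 1/(2πr h) = 1/(2π·0.157·23.5) = 0.04314 m·K/W
ΣR = 2.567×10^-4 + 2.270 + 0.04314 = 2.313 m·K/W
Q' = ΔT/ΣR = (450 K − 284.6 K)/2.313 = 71.5 W/m

Q' = 71.5 W/m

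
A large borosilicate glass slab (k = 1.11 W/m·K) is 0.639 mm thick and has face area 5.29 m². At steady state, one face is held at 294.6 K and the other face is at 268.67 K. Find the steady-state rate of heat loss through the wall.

Q = 238 kW

Q = kA·ΔT/L = 1.11 × 5.29 × |294.6 K − 268.67 K| / 6.39×10^-4 = 2.38×10^5 W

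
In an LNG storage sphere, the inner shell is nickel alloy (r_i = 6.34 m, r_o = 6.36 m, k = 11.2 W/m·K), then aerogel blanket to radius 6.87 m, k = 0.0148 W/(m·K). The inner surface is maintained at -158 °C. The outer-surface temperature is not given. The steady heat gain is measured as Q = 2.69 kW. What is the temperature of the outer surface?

Series resistances:
  R_nickel alloy = (1/6.34 − 1/6.36)/(4πk) = 4.960×10^-4/(4π·11.2) = 3.524×10^-6 K/W
  R_aerogel blanket = (1/6.36 − 1/6.87)/(4πk) = 0.01167/(4π·0.0148) = 0.06276 K/W
ΣR = 0.06276 K/W
ΔT = Q·ΣR = 2690 × 0.06276 = 168.8 K
Heat flows inward, so T_out = T_in + ΔT = -158 + 168.8 = 10.8 °C

T_out = 10.8 °C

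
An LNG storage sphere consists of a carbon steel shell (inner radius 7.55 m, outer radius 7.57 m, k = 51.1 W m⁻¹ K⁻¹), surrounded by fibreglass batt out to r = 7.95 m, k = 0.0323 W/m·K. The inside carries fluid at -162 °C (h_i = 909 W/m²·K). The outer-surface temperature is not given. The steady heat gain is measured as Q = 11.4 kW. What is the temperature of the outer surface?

Series resistances:
  R_conv,in = 1/(4πr²h) = 1/(4π·7.55²·909) = 1.536×10^-6 K/W
  R_carbon steel = (1/7.55 − 1/7.57)/(4πk) = 3.499×10^-4/(4π·51.1) = 5.449×10^-7 K/W
  R_fibreglass batt = (1/7.57 − 1/7.95)/(4πk) = 0.006314/(4π·0.0323) = 0.01556 K/W
ΣR = 0.01556 K/W
ΔT = Q·ΣR = 11400 × 0.01556 = 177.4 K
Heat flows inward, so T_out = T_in + ΔT = -162 + 177.4 = 15.4 °C

T_out = 15.4 °C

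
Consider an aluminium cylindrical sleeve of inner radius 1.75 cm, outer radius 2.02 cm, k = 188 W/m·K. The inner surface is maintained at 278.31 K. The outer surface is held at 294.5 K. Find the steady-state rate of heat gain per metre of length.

Q' = 2πk·ΔT/ln(r₂/r₁) = 2π × 188 × 16.19 / ln(0.0202/0.0175) = 1.33×10^5 W/m

Q' = 133 kW/m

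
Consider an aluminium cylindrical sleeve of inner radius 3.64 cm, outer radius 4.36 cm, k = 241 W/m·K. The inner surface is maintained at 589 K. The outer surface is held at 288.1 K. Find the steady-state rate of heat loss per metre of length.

Q' = 2πk·ΔT/ln(r₂/r₁) = 2π × 241 × 300.9 / ln(0.0436/0.0364) = 2.52×10^6 W/m

Q' = 2.52×10^6 W/m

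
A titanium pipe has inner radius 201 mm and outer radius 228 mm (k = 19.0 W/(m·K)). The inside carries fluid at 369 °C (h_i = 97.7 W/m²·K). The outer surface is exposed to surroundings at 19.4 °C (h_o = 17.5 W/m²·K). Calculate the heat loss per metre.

Q' = 7130 W/m

Treat each layer as a resistance in series:
  R'_conv,in = 1/(2πr h) = 1/(2π·0.201·97.7) = 0.008105 m·K/W
  R'_titanium = ln(0.228/0.201)/(2πk) = 0.1260/(2π·19.0) = 0.001056 m·K/W
  R'_conv,out = 1/(2πr h) = 1/(2π·0.228·17.5) = 0.03989 m·K/W
ΣR = 0.008105 + 0.001056 + 0.03989 = 0.04905 m·K/W
Q' = ΔT/ΣR = (369 °C − 19.4 °C)/0.04905 = 7130 W/m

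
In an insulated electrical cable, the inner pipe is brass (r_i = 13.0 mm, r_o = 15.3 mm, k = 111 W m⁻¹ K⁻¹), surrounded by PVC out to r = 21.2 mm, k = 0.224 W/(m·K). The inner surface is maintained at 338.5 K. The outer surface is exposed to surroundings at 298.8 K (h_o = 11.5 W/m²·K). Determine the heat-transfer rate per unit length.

Q' = 44.9 W/m

Resistance network (inner→outer):
  R'_brass = ln(0.0153/0.0130)/(2πk) = 0.1629/(2π·111) = 2.336×10^-4 m·K/W
  R'_PVC = ln(0.0212/0.0153)/(2πk) = 0.3261/(2π·0.224) = 0.2317 m·K/W
  R'_conv,out = 1/(2πr h) = 1/(2π·0.0212·11.5) = 0.6528 m·K/W
ΣR = 2.336×10^-4 + 0.2317 + 0.6528 = 0.8847 m·K/W
Q' = ΔT/ΣR = (338.5 K − 298.8 K)/0.8847 = 44.9 W/m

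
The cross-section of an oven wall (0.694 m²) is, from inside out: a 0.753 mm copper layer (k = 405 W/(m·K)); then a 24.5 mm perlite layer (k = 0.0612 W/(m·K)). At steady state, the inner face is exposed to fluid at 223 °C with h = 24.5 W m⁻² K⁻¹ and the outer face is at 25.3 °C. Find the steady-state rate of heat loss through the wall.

Series thermal resistances, inner to outer:
  R_conv,in = 1/(hA) = 1/(24.5·0.694) = 0.05881 K/W
  R_copper = L/(kA) = 7.53×10^-4/(405·0.694) = 2.679×10^-6 K/W
  R_perlite = L/(kA) = 0.0245/(0.0612·0.694) = 0.5768 K/W
ΣR = 0.05881 + 2.679×10^-6 + 0.5768 = 0.6356 K/W
Q = ΔT/ΣR = (223 °C − 25.3 °C)/0.6356 = 311 W

Q = 311 W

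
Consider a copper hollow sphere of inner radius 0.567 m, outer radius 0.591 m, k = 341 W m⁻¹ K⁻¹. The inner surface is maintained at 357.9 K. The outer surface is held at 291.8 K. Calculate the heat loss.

Q = 4πk·ΔT/(1/r₁ − 1/r₂) = 4π × 341 × 66.1 / (1/0.567 − 1/0.591) = 3.95×10^6 W

Q = 3.95×10^6 W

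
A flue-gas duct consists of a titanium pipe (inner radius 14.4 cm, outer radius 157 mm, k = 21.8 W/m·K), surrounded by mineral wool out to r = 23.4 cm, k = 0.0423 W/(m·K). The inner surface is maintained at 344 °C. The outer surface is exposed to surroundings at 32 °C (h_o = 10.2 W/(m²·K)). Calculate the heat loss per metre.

Q' = 199 W/m

Series thermal resistances, inner to outer:
  R'_titanium = ln(0.157/0.144)/(2πk) = 0.08643/(2π·21.8) = 6.310×10^-4 m·K/W
  R'_mineral wool = ln(0.234/0.157)/(2πk) = 0.3991/(2π·0.0423) = 1.502 m·K/W
  R'_conv,out = 1/(2πr h) = 1/(2π·0.234·10.2) = 0.06668 m·K/W
ΣR = 6.310×10^-4 + 1.502 + 0.06668 = 1.569 m·K/W
Q' = ΔT/ΣR = (344 °C − 32 °C)/1.569 = 199 W/m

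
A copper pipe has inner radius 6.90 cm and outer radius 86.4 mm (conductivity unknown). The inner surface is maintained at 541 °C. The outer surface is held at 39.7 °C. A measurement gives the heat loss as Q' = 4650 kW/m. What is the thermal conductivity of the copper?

k = 332 W/m·K

ΣR = ΔT/Q' = |541 − 39.7|/4.65×10^6 = 1.078×10^-4 m·K/W
ln(r₂/r₁)/(2πk) = 1.078×10^-4 ⇒ k = 0.2249/(2π·1.078×10^-4) = 332 W/m·K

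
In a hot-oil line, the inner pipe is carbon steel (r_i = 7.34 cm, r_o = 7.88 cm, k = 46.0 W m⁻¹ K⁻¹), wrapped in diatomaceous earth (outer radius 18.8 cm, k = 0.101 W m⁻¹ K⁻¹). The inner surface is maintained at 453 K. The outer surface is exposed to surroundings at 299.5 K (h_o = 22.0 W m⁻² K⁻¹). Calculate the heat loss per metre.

Q' = 109 W/m

Series thermal resistances, inner to outer:
  R'_carbon steel = ln(0.0788/0.0734)/(2πk) = 0.07099/(2π·46.0) = 2.456×10^-4 m·K/W
  R'_diatomaceous earth = ln(0.188/0.0788)/(2πk) = 0.8695/(2π·0.101) = 1.370 m·K/W
  R'_conv,out = 1/(2πr h) = 1/(2π·0.188·22.0) = 0.03848 m·K/W
ΣR = 2.456×10^-4 + 1.370 + 0.03848 = 1.409 m·K/W
Q' = ΔT/ΣR = (453 K − 299.5 K)/1.409 = 109 W/m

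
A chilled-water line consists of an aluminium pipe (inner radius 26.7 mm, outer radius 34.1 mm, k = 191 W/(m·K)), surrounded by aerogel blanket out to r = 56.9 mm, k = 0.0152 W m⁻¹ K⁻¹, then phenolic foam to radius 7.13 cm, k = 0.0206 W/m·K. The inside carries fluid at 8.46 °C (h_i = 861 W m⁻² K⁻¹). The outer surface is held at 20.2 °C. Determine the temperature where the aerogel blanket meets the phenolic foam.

T = 17.3 °C

Treat each layer as a resistance in series:
  R'_conv,in = 1/(2πr h) = 1/(2π·0.0267·861) = 0.006923 m·K/W
  R'_aluminium = ln(0.0341/0.0267)/(2πk) = 0.2446/(2π·191) = 2.038×10^-4 m·K/W
  R'_aerogel blanket = ln(0.0569/0.0341)/(2πk) = 0.5120/(2π·0.0152) = 5.361 m·K/W
  R'_phenolic foam = ln(0.0713/0.0569)/(2πk) = 0.2256/(2π·0.0206) = 1.743 m·K/W
ΣR = 0.006923 + 2.038×10^-4 + 5.361 + 1.743 = 7.111 m·K/W
Q' = ΔT/ΣR = (8.46 °C − 20.2 °C)/7.111 = -1.651 W/m
From the inner boundary to the aerogel blanket/phenolic foam interface, ΣR_partial = 5.368 m·K/W.
T_interface = T_in − Q'·ΣR_partial = 8.46 °C − (-1.651)(5.368) = 17.3 °C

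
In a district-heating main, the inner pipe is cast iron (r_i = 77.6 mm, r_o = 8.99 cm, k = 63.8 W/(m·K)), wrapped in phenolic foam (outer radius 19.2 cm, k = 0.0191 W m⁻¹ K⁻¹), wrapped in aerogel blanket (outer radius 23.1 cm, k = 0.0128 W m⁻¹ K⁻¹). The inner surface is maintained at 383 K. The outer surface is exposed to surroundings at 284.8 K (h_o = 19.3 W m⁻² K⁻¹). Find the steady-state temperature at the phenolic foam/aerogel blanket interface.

Series thermal resistances, inner to outer:
  R'_cast iron = ln(0.0899/0.0776)/(2πk) = 0.1471/(2π·63.8) = 3.670×10^-4 m·K/W
  R'_phenolic foam = ln(0.192/0.0899)/(2πk) = 0.7588/(2π·0.0191) = 6.323 m·K/W
  R'_aerogel blanket = ln(0.231/0.192)/(2πk) = 0.1849/(2π·0.0128) = 2.299 m·K/W
  R'_conv,out = 1/(2πr h) = 1/(2π·0.231·19.3) = 0.03570 m·K/W
ΣR = 3.670×10^-4 + 6.323 + 2.299 + 0.03570 = 8.658 m·K/W
Q' = ΔT/ΣR = (383 K − 284.8 K)/8.658 = 11.34 W/m
From the inner boundary to the phenolic foam/aerogel blanket interface, ΣR_partial = 6.323 m·K/W.
T_interface = T_in − Q'·ΣR_partial = 383 K − (11.34)(6.323) = 311.3 K

T = 311.3 K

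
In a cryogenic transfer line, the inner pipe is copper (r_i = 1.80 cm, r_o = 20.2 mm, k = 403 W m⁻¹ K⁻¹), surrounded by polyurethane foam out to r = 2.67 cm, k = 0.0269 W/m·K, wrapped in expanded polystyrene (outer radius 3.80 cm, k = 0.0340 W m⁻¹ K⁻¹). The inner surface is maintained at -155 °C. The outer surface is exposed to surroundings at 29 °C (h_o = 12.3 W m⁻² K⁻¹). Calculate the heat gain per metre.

Resistance network (inner→outer):
  R'_copper = ln(0.0202/0.0180)/(2πk) = 0.1153/(2π·403) = 4.554×10^-5 m·K/W
  R'_polyurethane foam = ln(0.0267/0.0202)/(2πk) = 0.2790/(2π·0.0269) = 1.651 m·K/W
  R'_expanded polystyrene = ln(0.0380/0.0267)/(2πk) = 0.3529/(2π·0.0340) = 1.652 m·K/W
  R'_conv,out = 1/(2πr h) = 1/(2π·0.0380·12.3) = 0.3405 m·K/W
ΣR = 4.554×10^-5 + 1.651 + 1.652 + 0.3405 = 3.644 m·K/W
Q' = ΔT/ΣR = (-155 °C − 29 °C)/3.644 = -50.5 W/m
(Negative Q' ⇒ heat flows inward; heat gain = 50.5 W/m.)

Q' = 50.5 W/m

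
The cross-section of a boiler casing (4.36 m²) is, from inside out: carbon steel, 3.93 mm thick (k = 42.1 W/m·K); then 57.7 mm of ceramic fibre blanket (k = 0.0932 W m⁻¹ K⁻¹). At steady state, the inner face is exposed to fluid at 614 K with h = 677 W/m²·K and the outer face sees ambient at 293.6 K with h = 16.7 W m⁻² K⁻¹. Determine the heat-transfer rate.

Q = 2.05 kW

Treat each layer as a resistance in series:
  R_conv,in = 1/(hA) = 1/(677·4.36) = 3.388×10^-4 K/W
  R_carbon steel = L/(kA) = 0.00393/(42.1·4.36) = 2.141×10^-5 K/W
  R_ceramic fibre blanket = L/(kA) = 0.0577/(0.0932·4.36) = 0.1420 K/W
  R_conv,out = 1/(hA) = 1/(16.7·4.36) = 0.01373 K/W
ΣR = 3.388×10^-4 + 2.141×10^-5 + 0.1420 + 0.01373 = 0.1561 K/W
Q = ΔT/ΣR = (614 K − 293.6 K)/0.1561 = 2050 W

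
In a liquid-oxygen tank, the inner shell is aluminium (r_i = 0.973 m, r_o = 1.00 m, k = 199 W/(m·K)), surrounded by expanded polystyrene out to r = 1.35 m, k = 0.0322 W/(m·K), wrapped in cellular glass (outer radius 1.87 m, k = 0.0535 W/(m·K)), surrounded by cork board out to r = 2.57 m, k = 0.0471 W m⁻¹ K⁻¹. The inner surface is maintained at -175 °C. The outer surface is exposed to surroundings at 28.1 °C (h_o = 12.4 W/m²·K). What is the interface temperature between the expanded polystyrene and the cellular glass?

Treat each layer as a resistance in series:
  R_aluminium = (1/0.973 − 1/1.00)/(4πk) = 0.02775/(4π·199) = 1.110×10^-5 K/W
  R_expanded polystyrene = (1/1.00 − 1/1.35)/(4πk) = 0.2593/(4π·0.0322) = 0.6407 K/W
  R_cellular glass = (1/1.35 − 1/1.87)/(4πk) = 0.2060/(4π·0.0535) = 0.3064 K/W
  R_cork board = (1/1.87 − 1/2.57)/(4πk) = 0.1457/(4π·0.0471) = 0.2461 K/W
  R_conv,out = 1/(4πr²h) = 1/(4π·2.57²·12.4) = 9.716×10^-4 K/W
ΣR = 1.110×10^-5 + 0.6407 + 0.3064 + 0.2461 + 9.716×10^-4 = 1.194 K/W
Q = ΔT/ΣR = (-175 °C − 28.1 °C)/1.194 = -170.1 W
From the inner boundary to the expanded polystyrene/cellular glass interface, ΣR_partial = 0.6407 K/W.
T_interface = T_in − Q·ΣR_partial = -175 °C − (-170.1)(0.6407) = -66.0 °C

T = -66.0 °C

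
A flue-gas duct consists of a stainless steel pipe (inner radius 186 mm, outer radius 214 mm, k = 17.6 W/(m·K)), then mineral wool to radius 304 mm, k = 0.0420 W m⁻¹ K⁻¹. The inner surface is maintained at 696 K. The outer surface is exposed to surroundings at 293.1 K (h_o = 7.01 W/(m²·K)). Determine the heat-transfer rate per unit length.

Q' = 287 W/m

Treat each layer as a resistance in series:
  R'_stainless steel = ln(0.214/0.186)/(2πk) = 0.1402/(2π·17.6) = 0.001268 m·K/W
  R'_mineral wool = ln(0.304/0.214)/(2πk) = 0.3511/(2π·0.0420) = 1.330 m·K/W
  R'_conv,out = 1/(2πr h) = 1/(2π·0.304·7.01) = 0.07468 m·K/W
ΣR = 0.001268 + 1.330 + 0.07468 = 1.406 m·K/W
Q' = ΔT/ΣR = (696 K − 293.1 K)/1.406 = 287 W/m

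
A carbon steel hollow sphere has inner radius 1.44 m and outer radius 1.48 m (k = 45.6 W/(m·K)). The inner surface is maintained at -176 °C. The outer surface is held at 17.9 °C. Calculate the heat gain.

Q = 4πk·ΔT/(1/r₁ − 1/r₂) = 4π × 45.6 × 193.9 / (1/1.44 − 1/1.48) = 5.92×10^6 W

Q = 5.92×10^6 W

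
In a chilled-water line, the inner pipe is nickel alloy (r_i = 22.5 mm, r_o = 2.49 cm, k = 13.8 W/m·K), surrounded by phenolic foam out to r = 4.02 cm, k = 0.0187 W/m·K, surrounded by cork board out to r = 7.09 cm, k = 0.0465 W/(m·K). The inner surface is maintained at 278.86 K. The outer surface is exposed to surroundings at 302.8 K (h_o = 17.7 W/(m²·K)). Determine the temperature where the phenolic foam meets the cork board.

Series thermal resistances, inner to outer:
  R'_nickel alloy = ln(0.0249/0.0225)/(2πk) = 0.1014/(2π·13.8) = 0.001169 m·K/W
  R'_phenolic foam = ln(0.0402/0.0249)/(2πk) = 0.4790/(2π·0.0187) = 4.077 m·K/W
  R'_cork board = ln(0.0709/0.0402)/(2πk) = 0.5674/(2π·0.0465) = 1.942 m·K/W
  R'_conv,out = 1/(2πr h) = 1/(2π·0.0709·17.7) = 0.1268 m·K/W
ΣR = 0.001169 + 4.077 + 1.942 + 0.1268 = 6.147 m·K/W
Q' = ΔT/ΣR = (278.86 K − 302.8 K)/6.147 = -3.895 W/m
From the inner boundary to the phenolic foam/cork board interface, ΣR_partial = 4.078 m·K/W.
T_interface = T_in − Q'·ΣR_partial = 278.86 K − (-3.895)(4.078) = 294.7 K

T = 294.7 K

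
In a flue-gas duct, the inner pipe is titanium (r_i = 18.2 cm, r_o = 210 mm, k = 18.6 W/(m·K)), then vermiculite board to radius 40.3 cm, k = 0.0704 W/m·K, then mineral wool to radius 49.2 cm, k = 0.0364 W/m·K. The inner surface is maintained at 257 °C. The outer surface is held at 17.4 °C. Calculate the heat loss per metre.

Treat each layer as a resistance in series:
  R'_titanium = ln(0.210/0.182)/(2πk) = 0.1431/(2π·18.6) = 0.001224 m·K/W
  R'_vermiculite board = ln(0.403/0.210)/(2πk) = 0.6518/(2π·0.0704) = 1.474 m·K/W
  R'_mineral wool = ln(0.492/0.403)/(2πk) = 0.1995/(2π·0.0364) = 0.8725 m·K/W
ΣR = 0.001224 + 1.474 + 0.8725 = 2.348 m·K/W
Q' = ΔT/ΣR = (257 °C − 17.4 °C)/2.348 = 102 W/m

Q' = 102 W/m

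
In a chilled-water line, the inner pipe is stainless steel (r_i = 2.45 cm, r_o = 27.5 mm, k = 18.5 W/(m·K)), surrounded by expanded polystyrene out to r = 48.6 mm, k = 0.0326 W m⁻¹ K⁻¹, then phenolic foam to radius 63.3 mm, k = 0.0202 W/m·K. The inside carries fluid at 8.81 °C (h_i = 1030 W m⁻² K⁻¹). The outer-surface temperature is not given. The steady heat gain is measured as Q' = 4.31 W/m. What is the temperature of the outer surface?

Sum the resistances:
  R'_conv,in = 1/(2πr h) = 1/(2π·0.0245·1030) = 0.006307 m·K/W
  R'_stainless steel = ln(0.0275/0.0245)/(2πk) = 0.1155/(2π·18.5) = 9.938×10^-4 m·K/W
  R'_expanded polystyrene = ln(0.0486/0.0275)/(2πk) = 0.5694/(2π·0.0326) = 2.780 m·K/W
  R'_phenolic foam = ln(0.0633/0.0486)/(2πk) = 0.2643/(2π·0.0202) = 2.082 m·K/W
ΣR = 4.869 m·K/W
ΔT = Q'·ΣR = 4.31 × 4.869 = 20.99 K
Heat flows inward, so T_out = T_in + ΔT = 8.81 + 20.99 = 29.8 °C

T_out = 29.8 °C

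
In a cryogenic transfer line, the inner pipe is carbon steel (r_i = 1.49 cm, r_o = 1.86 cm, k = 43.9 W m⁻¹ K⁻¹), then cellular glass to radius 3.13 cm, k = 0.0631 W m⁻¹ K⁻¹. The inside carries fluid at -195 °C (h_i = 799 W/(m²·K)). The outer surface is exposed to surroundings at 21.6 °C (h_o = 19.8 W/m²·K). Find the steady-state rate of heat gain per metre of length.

Treat each layer as a resistance in series:
  R'_conv,in = 1/(2πr h) = 1/(2π·0.0149·799) = 0.01337 m·K/W
  R'_carbon steel = ln(0.0186/0.0149)/(2πk) = 0.2218/(2π·43.9) = 8.041×10^-4 m·K/W
  R'_cellular glass = ln(0.0313/0.0186)/(2πk) = 0.5205/(2π·0.0631) = 1.313 m·K/W
  R'_conv,out = 1/(2πr h) = 1/(2π·0.0313·19.8) = 0.2568 m·K/W
ΣR = 0.01337 + 8.041×10^-4 + 1.313 + 0.2568 = 1.584 m·K/W
Q' = ΔT/ΣR = (-195 °C − 21.6 °C)/1.584 = -137 W/m
(Negative Q' ⇒ heat flows inward; heat gain = 137 W/m.)

Q' = 137 W/m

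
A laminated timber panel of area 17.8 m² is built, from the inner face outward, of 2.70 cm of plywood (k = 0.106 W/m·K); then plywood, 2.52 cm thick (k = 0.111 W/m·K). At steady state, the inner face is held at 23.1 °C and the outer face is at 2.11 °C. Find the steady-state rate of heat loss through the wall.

Q = 776 W

Resistance network (inner→outer):
  R_plywood = L/(kA) = 0.0270/(0.106·17.8) = 0.01431 K/W
  R_plywood = L/(kA) = 0.0252/(0.111·17.8) = 0.01275 K/W
ΣR = 0.01431 + 0.01275 = 0.02706 K/W
Q = ΔT/ΣR = (23.1 °C − 2.11 °C)/0.02706 = 776 W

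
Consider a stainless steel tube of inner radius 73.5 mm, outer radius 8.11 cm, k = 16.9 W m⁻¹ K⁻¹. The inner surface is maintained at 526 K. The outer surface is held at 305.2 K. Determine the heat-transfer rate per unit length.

Q' = 2πk·ΔT/ln(r₂/r₁) = 2π × 16.9 × 220.8 / ln(0.0811/0.0735) = 2.38×10^5 W/m

Q' = 238 kW/m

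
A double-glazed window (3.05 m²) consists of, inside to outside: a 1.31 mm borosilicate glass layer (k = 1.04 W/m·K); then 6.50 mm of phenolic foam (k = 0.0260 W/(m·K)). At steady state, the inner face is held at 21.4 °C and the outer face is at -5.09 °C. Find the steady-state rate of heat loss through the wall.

Series thermal resistances, inner to outer:
  R_borosilicate glass = L/(kA) = 0.00131/(1.04·3.05) = 4.130×10^-4 K/W
  R_phenolic foam = L/(kA) = 0.00650/(0.0260·3.05) = 0.08197 K/W
ΣR = 4.130×10^-4 + 0.08197 = 0.08238 K/W
Q = ΔT/ΣR = (21.4 °C − -5.09 °C)/0.08238 = 322 W

Q = 322 W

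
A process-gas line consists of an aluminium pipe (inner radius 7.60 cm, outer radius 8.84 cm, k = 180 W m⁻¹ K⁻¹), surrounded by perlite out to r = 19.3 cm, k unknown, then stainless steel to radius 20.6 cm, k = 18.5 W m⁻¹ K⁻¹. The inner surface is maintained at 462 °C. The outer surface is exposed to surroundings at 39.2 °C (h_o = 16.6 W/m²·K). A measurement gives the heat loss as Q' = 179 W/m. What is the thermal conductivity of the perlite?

k = 0.0537 W/m·K

ΣR = ΔT/Q' = |462 − 39.2|/179 = 2.362 m·K/W
Known resistances:
  R'_aluminium = ln(0.0884/0.0760)/(2πk) = 0.1511/(2π·180) = 1.336×10^-4 m·K/W
  R'_stainless steel = ln(0.206/0.193)/(2πk) = 0.06519/(2π·18.5) = 5.608×10^-4 m·K/W
  R'_conv,out = 1/(2πr h) = 1/(2π·0.206·16.6) = 0.04654 m·K/W
R_perlite = ΣR − ΣR_known = 2.362 − 0.04723 = 2.315 m·K/W
ln(r₂/r₁)/(2πk) = 2.315 ⇒ k = 0.7808/(2π·2.315) = 0.0537 W/m·K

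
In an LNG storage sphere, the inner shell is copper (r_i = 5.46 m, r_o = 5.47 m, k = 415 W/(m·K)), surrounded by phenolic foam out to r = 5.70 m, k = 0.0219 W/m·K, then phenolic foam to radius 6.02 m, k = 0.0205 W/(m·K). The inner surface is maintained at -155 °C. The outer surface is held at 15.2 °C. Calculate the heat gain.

Treat each layer as a resistance in series:
  R_copper = (1/5.46 − 1/5.47)/(4πk) = 3.348×10^-4/(4π·415) = 6.420×10^-8 K/W
  R_phenolic foam = (1/5.47 − 1/5.70)/(4πk) = 0.007377/(4π·0.0219) = 0.02680 K/W
  R_phenolic foam = (1/5.70 − 1/6.02)/(4πk) = 0.009326/(4π·0.0205) = 0.03620 K/W
ΣR = 6.420×10^-8 + 0.02680 + 0.03620 = 0.06300 K/W
Q = ΔT/ΣR = (-155 °C − 15.2 °C)/0.06300 = -2700 W
(Negative Q ⇒ heat flows inward; heat gain = 2700 W.)

Q = 2700 W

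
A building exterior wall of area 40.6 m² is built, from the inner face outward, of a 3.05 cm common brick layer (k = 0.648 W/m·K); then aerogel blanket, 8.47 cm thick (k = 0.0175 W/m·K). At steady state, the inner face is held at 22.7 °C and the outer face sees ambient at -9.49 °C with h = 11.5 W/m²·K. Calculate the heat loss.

Treat each layer as a resistance in series:
  R_common brick = L/(kA) = 0.0305/(0.648·40.6) = 0.001159 K/W
  R_aerogel blanket = L/(kA) = 0.0847/(0.0175·40.6) = 0.1192 K/W
  R_conv,out = 1/(hA) = 1/(11.5·40.6) = 0.002142 K/W
ΣR = 0.001159 + 0.1192 + 0.002142 = 0.1225 K/W
Q = ΔT/ΣR = (22.7 °C − -9.49 °C)/0.1225 = 263 W

Q = 263 W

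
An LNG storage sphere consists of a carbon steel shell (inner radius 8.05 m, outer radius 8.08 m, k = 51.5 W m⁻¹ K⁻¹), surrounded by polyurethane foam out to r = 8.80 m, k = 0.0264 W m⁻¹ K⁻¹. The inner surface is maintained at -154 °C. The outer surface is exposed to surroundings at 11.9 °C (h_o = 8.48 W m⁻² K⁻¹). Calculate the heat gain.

Series thermal resistances, inner to outer:
  R_carbon steel = (1/8.05 − 1/8.08)/(4πk) = 4.612×10^-4/(4π·51.5) = 7.127×10^-7 K/W
  R_polyurethane foam = (1/8.08 − 1/8.80)/(4πk) = 0.01013/(4π·0.0264) = 0.03052 K/W
  R_conv,out = 1/(4πr²h) = 1/(4π·8.80²·8.48) = 1.212×10^-4 K/W
ΣR = 7.127×10^-7 + 0.03052 + 1.212×10^-4 = 0.03064 K/W
Q = ΔT/ΣR = (-154 °C − 11.9 °C)/0.03064 = -5410 W
(Negative Q ⇒ heat flows inward; heat gain = 5410 W.)

Q = 5.41 kW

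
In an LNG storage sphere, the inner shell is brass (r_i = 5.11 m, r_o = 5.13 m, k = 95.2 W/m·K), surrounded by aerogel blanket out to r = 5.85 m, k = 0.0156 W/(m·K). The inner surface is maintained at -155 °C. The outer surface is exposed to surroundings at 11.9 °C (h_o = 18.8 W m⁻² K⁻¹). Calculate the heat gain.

Treat each layer as a resistance in series:
  R_brass = (1/5.11 − 1/5.13)/(4πk) = 7.629×10^-4/(4π·95.2) = 6.377×10^-7 K/W
  R_aerogel blanket = (1/5.13 − 1/5.85)/(4πk) = 0.02399/(4π·0.0156) = 0.1224 K/W
  R_conv,out = 1/(4πr²h) = 1/(4π·5.85²·18.8) = 1.237×10^-4 K/W
ΣR = 6.377×10^-7 + 0.1224 + 1.237×10^-4 = 0.1225 K/W
Q = ΔT/ΣR = (-155 °C − 11.9 °C)/0.1225 = -1360 W
(Negative Q ⇒ heat flows inward; heat gain = 1360 W.)

Q = 1360 W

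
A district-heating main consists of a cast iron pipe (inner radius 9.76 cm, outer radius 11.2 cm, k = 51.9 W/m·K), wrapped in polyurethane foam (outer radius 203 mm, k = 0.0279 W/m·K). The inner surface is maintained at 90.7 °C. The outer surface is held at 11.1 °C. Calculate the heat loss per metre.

Q' = 23.5 W/m

Series thermal resistances, inner to outer:
  R'_cast iron = ln(0.112/0.0976)/(2πk) = 0.1376/(2π·51.9) = 4.220×10^-4 m·K/W
  R'_polyurethane foam = ln(0.203/0.112)/(2πk) = 0.5947/(2π·0.0279) = 3.392 m·K/W
ΣR = 4.220×10^-4 + 3.392 = 3.392 m·K/W
Q' = ΔT/ΣR = (90.7 °C − 11.1 °C)/3.392 = 23.5 W/m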